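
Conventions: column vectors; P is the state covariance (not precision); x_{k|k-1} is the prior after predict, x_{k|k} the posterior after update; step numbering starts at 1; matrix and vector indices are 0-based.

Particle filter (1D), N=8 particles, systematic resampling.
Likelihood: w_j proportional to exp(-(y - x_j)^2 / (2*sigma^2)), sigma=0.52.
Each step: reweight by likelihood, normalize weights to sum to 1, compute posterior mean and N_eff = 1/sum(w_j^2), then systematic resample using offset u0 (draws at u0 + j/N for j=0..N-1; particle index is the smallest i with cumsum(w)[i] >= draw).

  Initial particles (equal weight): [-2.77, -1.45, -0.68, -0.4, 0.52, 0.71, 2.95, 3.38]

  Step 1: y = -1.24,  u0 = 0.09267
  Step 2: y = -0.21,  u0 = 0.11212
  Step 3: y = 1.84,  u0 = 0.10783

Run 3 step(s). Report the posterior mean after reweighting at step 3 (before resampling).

post_mean = -0.4348

step 1: w=[0.0074, 0.5207, 0.3163, 0.1532, 0.0018, 0.0005, 0.0000, 0.0000]  mean=-1.0507  Neff=2.5336  idx=[1, 1, 1, 1, 2, 2, 2, 3]
step 2: w=[0.0184, 0.0184, 0.0184, 0.0184, 0.2102, 0.2102, 0.2102, 0.2958]  mean=-0.6539  Neff=4.5171  idx=[4, 4, 5, 5, 6, 7, 7, 7]
step 3: w=[0.0248, 0.0248, 0.0248, 0.0248, 0.0248, 0.2919, 0.2919, 0.2919]  mean=-0.4348  Neff=3.8642  idx=[4, 5, 5, 6, 6, 7, 7, 7]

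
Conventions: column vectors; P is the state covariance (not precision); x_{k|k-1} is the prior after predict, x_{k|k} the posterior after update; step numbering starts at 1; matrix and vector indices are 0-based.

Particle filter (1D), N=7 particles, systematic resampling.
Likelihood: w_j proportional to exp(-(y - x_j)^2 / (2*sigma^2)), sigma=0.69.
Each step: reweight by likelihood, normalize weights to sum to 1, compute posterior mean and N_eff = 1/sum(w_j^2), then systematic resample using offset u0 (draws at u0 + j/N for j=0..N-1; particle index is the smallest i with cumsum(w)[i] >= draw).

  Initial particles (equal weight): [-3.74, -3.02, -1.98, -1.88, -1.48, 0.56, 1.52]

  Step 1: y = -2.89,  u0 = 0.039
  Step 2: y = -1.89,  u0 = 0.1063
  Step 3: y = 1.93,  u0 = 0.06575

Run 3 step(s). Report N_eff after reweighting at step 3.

step 1: w=[0.2004, 0.4205, 0.1794, 0.1466, 0.0531, 0.0000, 0.0000]  mean=-2.7289  Neff=3.6565  idx=[0, 0, 1, 1, 1, 2, 3]
step 2: w=[0.0097, 0.0097, 0.0924, 0.0924, 0.0924, 0.3502, 0.3532]  mean=-2.2671  Neff=3.6605  idx=[2, 4, 5, 5, 6, 6, 6]
step 3: w=[0.0000, 0.0000, 0.1143, 0.1143, 0.2571, 0.2571, 0.2571]  mean=-1.9029  Neff=4.4548  idx=[2, 3, 4, 5, 5, 6, 6]

N_eff = 4.4548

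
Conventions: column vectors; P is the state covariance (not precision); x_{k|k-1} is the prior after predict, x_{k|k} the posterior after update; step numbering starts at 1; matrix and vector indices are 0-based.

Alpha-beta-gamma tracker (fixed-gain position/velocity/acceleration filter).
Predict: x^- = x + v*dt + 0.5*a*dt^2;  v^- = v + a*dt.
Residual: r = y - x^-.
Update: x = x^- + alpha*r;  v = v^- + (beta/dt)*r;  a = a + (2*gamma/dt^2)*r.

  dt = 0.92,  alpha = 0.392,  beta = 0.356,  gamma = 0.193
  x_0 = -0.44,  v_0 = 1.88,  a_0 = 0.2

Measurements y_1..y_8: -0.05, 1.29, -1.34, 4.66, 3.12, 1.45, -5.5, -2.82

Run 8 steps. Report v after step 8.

v_post = -4.1052

step 1: x_pred=1.3742  r=-1.4242  x^+=0.8159  v^+=1.5129  a^+=-0.4495
step 2: x_pred=2.0176  r=-0.7276  x^+=1.7324  v^+=0.8178  a^+=-0.7813
step 3: x_pred=2.1541  r=-3.4941  x^+=0.7844  v^+=-1.2531  a^+=-2.3748
step 4: x_pred=-1.3735  r=6.0335  x^+=0.9917  v^+=-1.1032  a^+=0.3768
step 5: x_pred=0.1362  r=2.9838  x^+=1.3058  v^+=0.3980  a^+=1.7375
step 6: x_pred=2.4074  r=-0.9574  x^+=2.0321  v^+=1.6261  a^+=1.3009
step 7: x_pred=4.0787  r=-9.5787  x^+=0.3238  v^+=-0.8835  a^+=-3.0674
step 8: x_pred=-1.7872  r=-1.0328  x^+=-2.1920  v^+=-4.1052  a^+=-3.5384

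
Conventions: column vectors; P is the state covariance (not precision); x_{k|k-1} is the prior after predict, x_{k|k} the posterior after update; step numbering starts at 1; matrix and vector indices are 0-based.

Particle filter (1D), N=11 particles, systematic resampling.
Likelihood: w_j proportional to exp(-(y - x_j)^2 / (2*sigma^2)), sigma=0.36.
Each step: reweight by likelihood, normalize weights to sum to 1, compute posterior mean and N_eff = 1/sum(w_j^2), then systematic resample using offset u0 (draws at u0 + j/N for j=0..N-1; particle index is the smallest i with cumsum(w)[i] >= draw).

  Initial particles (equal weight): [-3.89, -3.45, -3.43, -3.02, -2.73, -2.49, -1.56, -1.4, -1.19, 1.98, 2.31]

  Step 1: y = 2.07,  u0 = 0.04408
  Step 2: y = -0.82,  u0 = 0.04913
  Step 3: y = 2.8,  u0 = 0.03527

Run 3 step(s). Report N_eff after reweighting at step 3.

step 1: w=[0.0000, 0.0000, 0.0000, 0.0000, 0.0000, 0.0000, 0.0000, 0.0000, 0.0000, 0.5476, 0.4524]  mean=2.1293  Neff=1.9820  idx=[9, 9, 9, 9, 9, 9, 10, 10, 10, 10, 10]
step 2: w=[0.1666, 0.1666, 0.1666, 0.1666, 0.1666, 0.1666, 0.0001, 0.0001, 0.0001, 0.0001, 0.0001]  mean=1.9801  Neff=6.0053  idx=[0, 0, 1, 1, 2, 3, 3, 4, 4, 5, 5]
step 3: w=[0.0909, 0.0909, 0.0909, 0.0909, 0.0909, 0.0909, 0.0909, 0.0909, 0.0909, 0.0909, 0.0909]  mean=1.9800  Neff=11.0000  idx=[0, 1, 2, 3, 4, 5, 6, 7, 8, 9, 10]

N_eff = 11.0000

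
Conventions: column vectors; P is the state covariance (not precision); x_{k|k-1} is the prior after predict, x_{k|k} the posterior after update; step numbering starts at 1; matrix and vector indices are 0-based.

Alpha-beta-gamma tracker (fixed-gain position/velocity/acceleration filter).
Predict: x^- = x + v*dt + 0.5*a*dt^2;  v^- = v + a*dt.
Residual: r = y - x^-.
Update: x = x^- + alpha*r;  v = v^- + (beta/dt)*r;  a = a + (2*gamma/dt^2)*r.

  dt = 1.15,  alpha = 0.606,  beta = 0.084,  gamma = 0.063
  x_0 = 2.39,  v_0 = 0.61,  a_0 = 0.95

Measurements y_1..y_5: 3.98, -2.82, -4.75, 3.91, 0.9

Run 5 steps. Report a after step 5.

step 1: x_pred=3.7197  r=0.2603  x^+=3.8774  v^+=1.7215  a^+=0.9748
step 2: x_pred=6.5018  r=-9.3218  x^+=0.8528  v^+=2.1616  a^+=0.0867
step 3: x_pred=3.3960  r=-8.1460  x^+=-1.5405  v^+=1.6663  a^+=-0.6894
step 4: x_pred=-0.0801  r=3.9901  x^+=2.3379  v^+=1.1649  a^+=-0.3093
step 5: x_pred=3.4731  r=-2.5731  x^+=1.9138  v^+=0.6213  a^+=-0.5544

a_post = -0.5544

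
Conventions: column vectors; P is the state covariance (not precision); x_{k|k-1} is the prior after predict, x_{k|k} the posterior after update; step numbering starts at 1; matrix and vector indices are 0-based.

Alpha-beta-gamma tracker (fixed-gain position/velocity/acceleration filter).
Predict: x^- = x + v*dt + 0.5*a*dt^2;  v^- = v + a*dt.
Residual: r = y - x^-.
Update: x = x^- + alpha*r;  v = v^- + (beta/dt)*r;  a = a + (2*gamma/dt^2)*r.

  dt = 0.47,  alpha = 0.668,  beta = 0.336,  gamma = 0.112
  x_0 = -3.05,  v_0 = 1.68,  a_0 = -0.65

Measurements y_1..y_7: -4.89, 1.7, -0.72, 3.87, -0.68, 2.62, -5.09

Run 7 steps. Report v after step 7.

v_post = -5.5291

step 1: x_pred=-2.3322  r=-2.5578  x^+=-4.0408  v^+=-0.4541  a^+=-3.2437
step 2: x_pred=-4.6125  r=6.3125  x^+=-0.3957  v^+=2.5342  a^+=3.1574
step 3: x_pred=1.1440  r=-1.8640  x^+=-0.1011  v^+=2.6855  a^+=1.2672
step 4: x_pred=1.3010  r=2.5690  x^+=3.0171  v^+=5.1176  a^+=3.8722
step 5: x_pred=5.8501  r=-6.5301  x^+=1.4880  v^+=2.2693  a^+=-2.7495
step 6: x_pred=2.2509  r=0.3691  x^+=2.4974  v^+=1.2409  a^+=-2.3752
step 7: x_pred=2.8183  r=-7.9083  x^+=-2.4644  v^+=-5.5291  a^+=-10.3945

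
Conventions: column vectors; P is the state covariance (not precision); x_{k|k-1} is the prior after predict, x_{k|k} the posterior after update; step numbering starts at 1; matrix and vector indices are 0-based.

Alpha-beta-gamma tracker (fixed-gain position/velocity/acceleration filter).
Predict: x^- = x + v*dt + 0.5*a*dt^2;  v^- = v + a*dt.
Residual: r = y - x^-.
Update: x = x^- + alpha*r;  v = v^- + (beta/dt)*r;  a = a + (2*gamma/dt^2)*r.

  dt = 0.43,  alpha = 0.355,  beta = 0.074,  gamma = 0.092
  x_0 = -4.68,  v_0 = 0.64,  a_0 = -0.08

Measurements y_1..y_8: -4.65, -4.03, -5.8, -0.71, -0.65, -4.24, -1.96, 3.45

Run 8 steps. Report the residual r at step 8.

step 1: x_pred=-4.4122  r=-0.2378  x^+=-4.4966  v^+=0.5647  a^+=-0.3166
step 2: x_pred=-4.2831  r=0.2531  x^+=-4.1932  v^+=0.4721  a^+=-0.0648
step 3: x_pred=-3.9962  r=-1.8038  x^+=-4.6366  v^+=0.1338  a^+=-1.8598
step 4: x_pred=-4.7510  r=4.0410  x^+=-3.3164  v^+=0.0295  a^+=2.1615
step 5: x_pred=-3.1039  r=2.4539  x^+=-2.2328  v^+=1.3813  a^+=4.6035
step 6: x_pred=-1.2132  r=-3.0268  x^+=-2.2877  v^+=2.8399  a^+=1.5915
step 7: x_pred=-0.9195  r=-1.0405  x^+=-1.2888  v^+=3.3451  a^+=0.5560
step 8: x_pred=0.2010  r=3.2490  x^+=1.3544  v^+=4.1433  a^+=3.7892

resid = 3.2490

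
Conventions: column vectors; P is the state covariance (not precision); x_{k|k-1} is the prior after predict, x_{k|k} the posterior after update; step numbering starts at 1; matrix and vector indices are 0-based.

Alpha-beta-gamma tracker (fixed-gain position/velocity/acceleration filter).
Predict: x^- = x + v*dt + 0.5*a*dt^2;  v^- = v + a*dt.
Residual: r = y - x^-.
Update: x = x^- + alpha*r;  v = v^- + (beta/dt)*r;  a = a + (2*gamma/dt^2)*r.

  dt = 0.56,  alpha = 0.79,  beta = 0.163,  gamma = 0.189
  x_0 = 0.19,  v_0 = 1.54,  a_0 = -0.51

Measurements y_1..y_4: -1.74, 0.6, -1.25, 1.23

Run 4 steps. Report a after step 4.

step 1: x_pred=0.9724  r=-2.7124  x^+=-1.1704  v^+=0.4649  a^+=-3.7794
step 2: x_pred=-1.5027  r=2.1027  x^+=0.1584  v^+=-1.0396  a^+=-1.2450
step 3: x_pred=-0.6189  r=-0.6311  x^+=-1.1175  v^+=-1.9205  a^+=-2.0056
step 4: x_pred=-2.5074  r=3.7374  x^+=0.4451  v^+=-1.9558  a^+=2.4993

a_post = 2.4993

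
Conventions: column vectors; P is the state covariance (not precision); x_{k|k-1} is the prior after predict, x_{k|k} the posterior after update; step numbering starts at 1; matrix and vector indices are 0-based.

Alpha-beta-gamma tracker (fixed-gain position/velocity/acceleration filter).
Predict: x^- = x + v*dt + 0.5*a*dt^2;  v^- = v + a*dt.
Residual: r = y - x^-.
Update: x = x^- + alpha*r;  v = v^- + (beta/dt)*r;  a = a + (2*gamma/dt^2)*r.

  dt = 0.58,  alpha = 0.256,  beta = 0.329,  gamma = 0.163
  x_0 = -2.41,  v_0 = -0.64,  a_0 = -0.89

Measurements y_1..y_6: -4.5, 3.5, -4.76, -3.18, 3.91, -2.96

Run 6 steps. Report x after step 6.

x_post = 2.0344

step 1: x_pred=-2.9309  r=-1.5691  x^+=-3.3326  v^+=-2.0463  a^+=-2.4106
step 2: x_pred=-4.9249  r=8.4249  x^+=-2.7681  v^+=1.3345  a^+=5.7538
step 3: x_pred=-1.0263  r=-3.7337  x^+=-1.9821  v^+=2.5538  a^+=2.1355
step 4: x_pred=-0.1417  r=-3.0383  x^+=-0.9195  v^+=2.0690  a^+=-0.8088
step 5: x_pred=0.1445  r=3.7655  x^+=1.1085  v^+=3.7358  a^+=2.8403
step 6: x_pred=3.7530  r=-6.7130  x^+=2.0344  v^+=1.5753  a^+=-3.6652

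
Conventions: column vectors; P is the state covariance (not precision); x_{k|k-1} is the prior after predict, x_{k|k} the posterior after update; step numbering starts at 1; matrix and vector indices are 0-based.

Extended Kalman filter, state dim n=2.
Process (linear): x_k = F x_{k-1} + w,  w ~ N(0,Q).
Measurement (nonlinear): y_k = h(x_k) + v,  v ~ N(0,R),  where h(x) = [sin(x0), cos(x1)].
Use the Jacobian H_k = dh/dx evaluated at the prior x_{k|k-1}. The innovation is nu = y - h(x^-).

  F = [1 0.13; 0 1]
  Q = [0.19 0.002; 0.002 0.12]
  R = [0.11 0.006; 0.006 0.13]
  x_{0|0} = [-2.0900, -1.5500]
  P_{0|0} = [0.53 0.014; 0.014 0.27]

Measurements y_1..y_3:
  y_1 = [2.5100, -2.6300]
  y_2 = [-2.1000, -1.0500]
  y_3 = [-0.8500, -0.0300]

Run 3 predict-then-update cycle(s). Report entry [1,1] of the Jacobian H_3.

step 1: x^-=[-2.2915, -1.5500]  P^-=[0.7282 0.0511; 0.0511 0.3900]  H_jac=[-0.6599 0.0000; 0.0000 0.9998]  S=[0.4271 -0.0277; -0.0277 0.5198]  K=[-1.1226 0.0384; -0.0304 0.7485]  nu=[3.2613, -2.6508]  x^+=[-6.0545, -3.6331]  P^+=[0.1868 -0.0017; -0.0017 0.0971]
step 2: x^-=[-6.5268, -3.6331]  P^-=[0.3780 0.0129; 0.0129 0.2171]  H_jac=[0.9705 0.0000; 0.0000 -0.4720]  S=[0.4660 0.0001; 0.0001 0.1784]  K=[0.7872 -0.0345; 0.0270 -0.5746]  nu=[-1.8587, -0.1684]  x^+=[-7.9842, -3.5865]  P^+=[0.0890 -0.0005; -0.0005 0.1579]
step 3: x^-=[-8.4505, -3.5865]  P^-=[0.2816 0.0220; 0.0220 0.2779]  H_jac=[-0.5617 0.0000; 0.0000 -0.4304]  S=[0.1988 0.0113; 0.0113 0.1815]  K=[-0.7952 -0.0026; -0.0248 -0.6575]  nu=[-0.0227, 0.8727]  x^+=[-8.4347, -4.1597]  P^+=[0.1558 0.0119; 0.0119 0.1990]

H_jac[1,1] = -0.4304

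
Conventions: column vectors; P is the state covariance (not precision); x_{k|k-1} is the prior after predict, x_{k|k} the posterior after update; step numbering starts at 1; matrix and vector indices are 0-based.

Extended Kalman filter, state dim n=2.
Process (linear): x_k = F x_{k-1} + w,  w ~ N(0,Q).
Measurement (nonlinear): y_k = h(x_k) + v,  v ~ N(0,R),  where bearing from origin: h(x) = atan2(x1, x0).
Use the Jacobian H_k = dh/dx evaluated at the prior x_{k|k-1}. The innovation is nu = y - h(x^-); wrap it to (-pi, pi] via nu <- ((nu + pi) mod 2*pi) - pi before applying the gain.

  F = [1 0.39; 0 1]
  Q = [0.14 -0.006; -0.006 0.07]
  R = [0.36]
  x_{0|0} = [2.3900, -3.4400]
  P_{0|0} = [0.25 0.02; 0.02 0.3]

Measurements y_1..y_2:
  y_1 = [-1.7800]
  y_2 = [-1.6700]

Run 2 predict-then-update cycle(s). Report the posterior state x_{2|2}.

step 1: x^-=[1.0484, -3.4400]  P^-=[0.4512 0.1310; 0.1310 0.3700]  H_jac=[0.2660 0.0811]  S=[0.4000]  K=[0.3266; 0.1621]  nu=[-0.5050]  x^+=[0.8835, -3.5219]  P^+=[0.4086 0.1098; 0.1098 0.3595]
step 2: x^-=[-0.4901, -3.5219]  P^-=[0.6889 0.2440; 0.2440 0.4295]  H_jac=[0.2785 -0.0388]  S=[0.4088]  K=[0.4462; 0.1255]  nu=[0.0391]  x^+=[-0.4726, -3.5170]  P^+=[0.6075 0.2211; 0.2211 0.4230]

x_post = [-0.4726, -3.5170]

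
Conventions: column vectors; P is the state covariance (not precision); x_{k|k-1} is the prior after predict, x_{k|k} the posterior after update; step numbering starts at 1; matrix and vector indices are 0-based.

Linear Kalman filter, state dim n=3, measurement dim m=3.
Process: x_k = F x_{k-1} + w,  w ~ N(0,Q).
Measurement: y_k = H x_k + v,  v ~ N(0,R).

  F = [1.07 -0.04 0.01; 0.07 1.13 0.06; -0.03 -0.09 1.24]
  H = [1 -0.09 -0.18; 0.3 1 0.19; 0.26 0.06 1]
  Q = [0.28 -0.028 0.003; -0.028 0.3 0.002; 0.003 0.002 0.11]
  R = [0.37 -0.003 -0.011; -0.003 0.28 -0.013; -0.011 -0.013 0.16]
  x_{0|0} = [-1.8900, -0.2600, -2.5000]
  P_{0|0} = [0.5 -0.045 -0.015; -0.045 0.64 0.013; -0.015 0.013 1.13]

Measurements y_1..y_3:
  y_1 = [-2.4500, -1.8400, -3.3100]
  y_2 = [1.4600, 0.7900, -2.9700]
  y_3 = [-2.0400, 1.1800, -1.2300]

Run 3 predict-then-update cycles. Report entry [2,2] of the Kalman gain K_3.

K[2,2] = 0.6253

step 1: x^-=[-2.0369, -0.5761, -3.0199]  P^-=[0.8571 -0.0739 -0.0130; -0.0739 1.1183 0.0386; -0.0130 0.0386 1.8511]  S=[1.3154 0.0089 -0.1464; 0.0089 1.5110 0.4866; -0.1464 0.4866 2.0686]  K=[0.6724 0.0740 0.1295; -0.1603 0.7805 -0.1531; -0.1666 -0.0298 0.8895]  nu=[-1.0085, -0.0790, 0.2741]  x^+=[-2.6854, -0.5181, -2.6057]  P^+=[0.2348 -0.0447 -0.0460; -0.0447 0.2412 -0.0357; -0.0460 -0.0357 0.1587]
step 2: x^-=[-2.8787, -0.9298, -3.1039]  P^-=[0.5521 -0.0784 -0.0567; -0.0784 0.5974 -0.0632; -0.0567 -0.0632 0.3673]  S=[0.9713 0.0247 0.0127; 0.0247 0.8628 0.0301; 0.0127 0.0301 0.5272]  K=[0.5827 0.0671 0.1380; -0.1396 0.6596 -0.1249; -0.1285 -0.0317 0.6664]  nu=[3.6963, 3.1731, 0.9381]  x^+=[-0.3827, 0.5301, -3.0541]  P^+=[0.2039 -0.0391 -0.0359; -0.0391 0.2040 -0.0291; -0.0359 -0.0291 0.1195]
step 3: x^-=[-0.4613, 0.3889, -3.8234]  P^-=[0.5164 -0.0717 -0.0437; -0.0717 0.5515 -0.0524; -0.0437 -0.0524 0.3046]  S=[0.9277 0.0265 0.0264; 0.0265 0.8211 0.0301; 0.0264 0.0301 0.4702]  K=[0.5660 0.0676 0.1473; -0.1357 0.6419 -0.1141; -0.1182 -0.0284 0.6253]  nu=[-2.2319, 1.6559, 2.6900]  x^+=[-1.2164, 1.4479, -1.9245]  P^+=[0.1983 -0.0379 -0.0328; -0.0379 0.1982 -0.0271; -0.0328 -0.0271 0.1119]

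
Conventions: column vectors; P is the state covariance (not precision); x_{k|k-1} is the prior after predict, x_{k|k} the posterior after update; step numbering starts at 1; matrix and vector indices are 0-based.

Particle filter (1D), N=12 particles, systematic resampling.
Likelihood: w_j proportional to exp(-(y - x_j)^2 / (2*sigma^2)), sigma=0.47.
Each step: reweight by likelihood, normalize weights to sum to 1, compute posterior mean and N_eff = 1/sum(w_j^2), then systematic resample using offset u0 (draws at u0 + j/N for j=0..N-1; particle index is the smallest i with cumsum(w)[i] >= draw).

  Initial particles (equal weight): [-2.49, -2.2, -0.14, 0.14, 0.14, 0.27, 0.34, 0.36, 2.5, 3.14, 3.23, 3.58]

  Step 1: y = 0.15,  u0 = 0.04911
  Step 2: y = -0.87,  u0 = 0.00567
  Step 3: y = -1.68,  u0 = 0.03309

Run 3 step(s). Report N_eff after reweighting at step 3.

step 1: w=[0.0000, 0.0000, 0.1471, 0.1779, 0.1779, 0.1722, 0.1640, 0.1610, 0.0000, 0.0000, 0.0000, 0.0000]  mean=0.1894  Neff=5.9747  idx=[2, 2, 3, 3, 4, 4, 5, 5, 6, 6, 7, 7]
step 2: w=[0.2415, 0.2415, 0.0802, 0.0802, 0.0802, 0.0802, 0.0426, 0.0426, 0.0293, 0.0293, 0.0263, 0.0263]  mean=0.0391  Neff=6.7088  idx=[0, 0, 0, 1, 1, 1, 2, 3, 4, 5, 6, 9]
step 3: w=[0.1530, 0.1530, 0.1530, 0.1530, 0.1530, 0.1530, 0.0182, 0.0182, 0.0182, 0.0182, 0.0060, 0.0032]  mean=-0.1156  Neff=7.0505  idx=[0, 0, 1, 1, 2, 2, 3, 4, 4, 5, 5, 7]

N_eff = 7.0505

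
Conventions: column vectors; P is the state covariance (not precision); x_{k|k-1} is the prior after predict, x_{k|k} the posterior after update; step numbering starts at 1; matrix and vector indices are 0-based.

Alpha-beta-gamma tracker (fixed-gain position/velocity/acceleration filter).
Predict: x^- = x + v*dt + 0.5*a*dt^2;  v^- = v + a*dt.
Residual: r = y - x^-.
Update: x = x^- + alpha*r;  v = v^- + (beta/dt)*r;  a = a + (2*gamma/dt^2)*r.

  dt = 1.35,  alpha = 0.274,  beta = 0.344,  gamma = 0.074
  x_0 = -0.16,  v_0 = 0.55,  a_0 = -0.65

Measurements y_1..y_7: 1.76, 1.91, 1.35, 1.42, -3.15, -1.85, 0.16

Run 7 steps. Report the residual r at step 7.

resid = 5.0107

step 1: x_pred=-0.0098  r=1.7698  x^+=0.4751  v^+=0.1235  a^+=-0.5063
step 2: x_pred=0.1805  r=1.7295  x^+=0.6544  v^+=-0.1193  a^+=-0.3658
step 3: x_pred=0.1600  r=1.1900  x^+=0.4860  v^+=-0.3099  a^+=-0.2692
step 4: x_pred=-0.1777  r=1.5977  x^+=0.2601  v^+=-0.2662  a^+=-0.1394
step 5: x_pred=-0.2264  r=-2.9236  x^+=-1.0274  v^+=-1.1995  a^+=-0.3769
step 6: x_pred=-2.9901  r=1.1401  x^+=-2.6777  v^+=-1.4177  a^+=-0.2843
step 7: x_pred=-4.8507  r=5.0107  x^+=-3.4778  v^+=-0.5247  a^+=0.1226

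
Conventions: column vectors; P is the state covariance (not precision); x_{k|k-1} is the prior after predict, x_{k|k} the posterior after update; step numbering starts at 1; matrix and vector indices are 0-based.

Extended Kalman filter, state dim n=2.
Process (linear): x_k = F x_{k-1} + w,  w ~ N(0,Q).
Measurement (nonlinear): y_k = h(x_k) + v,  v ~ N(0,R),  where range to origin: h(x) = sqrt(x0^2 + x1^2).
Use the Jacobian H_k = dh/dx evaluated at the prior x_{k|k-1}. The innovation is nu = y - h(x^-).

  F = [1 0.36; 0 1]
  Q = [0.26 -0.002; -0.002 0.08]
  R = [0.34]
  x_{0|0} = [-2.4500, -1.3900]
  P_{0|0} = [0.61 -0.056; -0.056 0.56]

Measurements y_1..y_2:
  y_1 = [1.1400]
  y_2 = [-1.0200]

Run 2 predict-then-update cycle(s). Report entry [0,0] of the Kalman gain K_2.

K[0,0] = -0.5652

step 1: x^-=[-2.9504, -1.3900]  P^-=[0.9023 0.1436; 0.1436 0.6400]  H_jac=[-0.9046 -0.4262]  S=[1.3053]  K=[-0.6722; -0.3085]  nu=[-2.1214]  x^+=[-1.5244, -0.7356]  P^+=[0.3125 -0.1271; -0.1271 0.5158]
step 2: x^-=[-1.7893, -0.7356]  P^-=[0.5479 0.0566; 0.0566 0.5958]  H_jac=[-0.9249 -0.3802]  S=[0.9346]  K=[-0.5652; -0.2984]  nu=[-2.9546]  x^+=[-0.1194, 0.1461]  P^+=[0.2493 -0.1010; -0.1010 0.5126]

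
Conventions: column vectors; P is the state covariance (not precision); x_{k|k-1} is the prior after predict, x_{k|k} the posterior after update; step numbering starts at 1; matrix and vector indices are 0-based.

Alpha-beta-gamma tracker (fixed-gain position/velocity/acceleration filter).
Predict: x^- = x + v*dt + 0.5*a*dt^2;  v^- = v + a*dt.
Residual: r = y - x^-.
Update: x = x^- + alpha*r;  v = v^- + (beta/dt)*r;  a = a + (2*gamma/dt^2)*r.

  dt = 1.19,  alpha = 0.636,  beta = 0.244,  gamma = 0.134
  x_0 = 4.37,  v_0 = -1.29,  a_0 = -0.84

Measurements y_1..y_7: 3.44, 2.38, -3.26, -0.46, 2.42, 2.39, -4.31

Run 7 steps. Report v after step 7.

v_post = 3.0047

step 1: x_pred=2.2401  r=1.1999  x^+=3.0033  v^+=-2.0436  a^+=-0.6129
step 2: x_pred=0.1374  r=2.2426  x^+=1.5637  v^+=-2.3131  a^+=-0.1885
step 3: x_pred=-1.3224  r=-1.9376  x^+=-2.5547  v^+=-2.9347  a^+=-0.5552
step 4: x_pred=-6.4402  r=5.9802  x^+=-2.6368  v^+=-2.3693  a^+=0.5766
step 5: x_pred=-5.0480  r=7.4680  x^+=-0.2983  v^+=-0.1519  a^+=1.9899
step 6: x_pred=0.9298  r=1.4602  x^+=1.8585  v^+=2.5155  a^+=2.2662
step 7: x_pred=6.4565  r=-10.7665  x^+=-0.3910  v^+=3.0047  a^+=0.2286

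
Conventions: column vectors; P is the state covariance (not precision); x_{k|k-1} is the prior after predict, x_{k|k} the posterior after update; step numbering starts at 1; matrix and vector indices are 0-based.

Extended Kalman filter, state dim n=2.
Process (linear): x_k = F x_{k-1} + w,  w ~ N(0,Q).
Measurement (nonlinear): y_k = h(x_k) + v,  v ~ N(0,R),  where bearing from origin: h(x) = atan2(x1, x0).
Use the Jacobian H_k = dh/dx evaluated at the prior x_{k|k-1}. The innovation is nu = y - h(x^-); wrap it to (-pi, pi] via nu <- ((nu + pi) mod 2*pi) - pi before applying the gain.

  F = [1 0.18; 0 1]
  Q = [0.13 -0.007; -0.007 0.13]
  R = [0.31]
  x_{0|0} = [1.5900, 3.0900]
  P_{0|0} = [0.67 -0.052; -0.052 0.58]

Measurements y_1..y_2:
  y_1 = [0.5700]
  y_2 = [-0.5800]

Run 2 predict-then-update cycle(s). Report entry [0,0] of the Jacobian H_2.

step 1: x^-=[2.1462, 3.0900]  P^-=[0.8001 0.0454; 0.0454 0.7100]  H_jac=[-0.2183 0.1516]  S=[0.3614]  K=[-0.4642; 0.2704]  nu=[-0.3937]  x^+=[2.3290, 2.9835]  P^+=[0.7222 0.0908; 0.0908 0.6836]
step 2: x^-=[2.8660, 2.9835]  P^-=[0.9070 0.2068; 0.2068 0.8136]  H_jac=[-0.1743 0.1675]  S=[0.3483]  K=[-0.3545; 0.2876]  nu=[-1.3855]  x^+=[3.3572, 2.5850]  P^+=[0.8632 0.2423; 0.2423 0.7848]

H_jac[0,0] = -0.1743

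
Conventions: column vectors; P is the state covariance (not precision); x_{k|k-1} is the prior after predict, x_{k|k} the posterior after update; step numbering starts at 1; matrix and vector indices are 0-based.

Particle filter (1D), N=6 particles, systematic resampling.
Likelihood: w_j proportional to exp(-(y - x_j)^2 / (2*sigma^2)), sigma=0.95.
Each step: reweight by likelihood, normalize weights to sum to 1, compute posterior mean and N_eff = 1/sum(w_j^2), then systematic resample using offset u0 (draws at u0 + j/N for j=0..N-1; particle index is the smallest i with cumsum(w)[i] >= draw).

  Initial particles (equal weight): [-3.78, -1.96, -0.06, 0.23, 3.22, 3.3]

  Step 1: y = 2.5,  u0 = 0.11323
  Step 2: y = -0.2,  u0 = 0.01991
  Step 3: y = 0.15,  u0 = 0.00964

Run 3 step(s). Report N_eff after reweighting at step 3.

step 1: w=[0.0000, 0.0000, 0.0173, 0.0375, 0.4885, 0.4567]  mean=3.0878  Neff=2.2273  idx=[4, 4, 4, 5, 5, 5]
step 2: w=[0.1920, 0.1920, 0.1920, 0.1413, 0.1413, 0.1413]  mean=3.2539  Neff=5.8642  idx=[0, 0, 1, 2, 3, 4]
step 3: w=[0.1812, 0.1812, 0.1812, 0.1812, 0.1376, 0.1376]  mean=3.2420  Neff=5.9099  idx=[0, 0, 1, 2, 3, 4]

N_eff = 5.9099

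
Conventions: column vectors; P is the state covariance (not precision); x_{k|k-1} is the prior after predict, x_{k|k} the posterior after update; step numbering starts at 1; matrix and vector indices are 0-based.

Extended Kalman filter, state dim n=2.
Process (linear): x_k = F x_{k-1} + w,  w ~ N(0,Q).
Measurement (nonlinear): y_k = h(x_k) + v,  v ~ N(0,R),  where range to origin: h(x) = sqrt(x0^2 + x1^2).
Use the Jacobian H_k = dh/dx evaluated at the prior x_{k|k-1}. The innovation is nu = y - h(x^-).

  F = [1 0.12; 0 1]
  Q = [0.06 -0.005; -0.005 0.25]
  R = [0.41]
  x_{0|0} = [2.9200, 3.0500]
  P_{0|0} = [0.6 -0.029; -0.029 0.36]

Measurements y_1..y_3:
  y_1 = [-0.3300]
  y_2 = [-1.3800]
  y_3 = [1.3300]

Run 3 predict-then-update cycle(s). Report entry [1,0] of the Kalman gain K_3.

step 1: x^-=[3.2860, 3.0500]  P^-=[0.6582 0.0092; 0.0092 0.6100]  H_jac=[0.7329 0.6803]  S=[1.0551]  K=[0.4632; 0.3997]  nu=[-4.8133]  x^+=[1.0565, 1.1261]  P^+=[0.4319 -0.1861; -0.1861 0.4414]
step 2: x^-=[1.1917, 1.1261]  P^-=[0.4536 -0.1382; -0.1382 0.6914]  H_jac=[0.7268 0.6868]  S=[0.8378]  K=[0.2802; 0.4470]  nu=[-3.0195]  x^+=[0.3456, -0.2235]  P^+=[0.3878 -0.2431; -0.2431 0.5241]
step 3: x^-=[0.3188, -0.2235]  P^-=[0.3970 -0.1852; -0.1852 0.7741]  H_jac=[0.8188 -0.5741]  S=[1.1054]  K=[0.3902; -0.5392]  nu=[0.9407]  x^+=[0.6858, -0.7308]  P^+=[0.2286 0.0474; 0.0474 0.4527]

K[1,0] = -0.5392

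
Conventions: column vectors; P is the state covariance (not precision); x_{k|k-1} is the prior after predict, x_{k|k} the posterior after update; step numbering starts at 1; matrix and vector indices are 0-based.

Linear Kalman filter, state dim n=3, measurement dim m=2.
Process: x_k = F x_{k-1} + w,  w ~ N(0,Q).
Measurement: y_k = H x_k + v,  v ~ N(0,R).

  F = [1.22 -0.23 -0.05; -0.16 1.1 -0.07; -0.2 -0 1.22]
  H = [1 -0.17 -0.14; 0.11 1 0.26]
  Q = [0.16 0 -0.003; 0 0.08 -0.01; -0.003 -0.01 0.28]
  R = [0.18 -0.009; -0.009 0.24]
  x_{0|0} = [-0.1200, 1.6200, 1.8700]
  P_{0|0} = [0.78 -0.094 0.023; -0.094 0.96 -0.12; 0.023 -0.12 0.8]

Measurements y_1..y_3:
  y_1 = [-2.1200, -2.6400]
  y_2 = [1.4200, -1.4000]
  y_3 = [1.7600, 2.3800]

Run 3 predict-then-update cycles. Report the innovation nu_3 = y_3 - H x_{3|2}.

innov = [0.8200, 4.3528]

step 1: x^-=[-0.6125, 1.6703, 2.3054]  P^-=[1.4209 -0.5191 -0.1783; -0.5191 1.3176 -0.1979; -0.1783 -0.1979 1.4907]  S=[1.8852 -0.6475; -0.6475 1.4482]  K=[0.8468 0.0961; -0.1096 0.7858; -0.1738 0.0397]  nu=[-0.9008, -4.8423]  x^+=[-1.8405, -2.0363, 2.2695]  P^+=[0.1612 -0.0295 0.1046; -0.0295 0.2891 -0.3703; 0.1046 -0.3703 1.4225]
step 2: x^-=[-1.8905, -2.1043, 3.1369]  P^-=[0.4140 -0.1340 0.1301; -0.1340 0.5106 -0.6357; 0.1301 -0.6357 2.3527]  S=[0.6338 -0.1184; -0.1184 0.5621]  K=[0.6687 0.0438; -0.1020 0.5667; -0.1531 -0.0494]  nu=[3.3919, 0.0967]  x^+=[0.3818, -2.3956, 2.6127]  P^+=[0.1365 -0.0603 0.1915; -0.0603 0.3098 -0.6395; 0.1915 -0.6395 2.3383]
step 3: x^-=[0.8861, -2.8791, 3.1111]  P^-=[0.3812 -0.1700 0.2847; -0.1700 0.5939 -1.0850; 0.2847 -1.0850 3.6723]  S=[0.5768 -0.0990; -0.0990 0.5014]  K=[0.6453 0.0197; -0.1098 0.5628; -0.1157 -0.2200]  nu=[0.8200, 4.3528]  x^+=[1.5009, -0.5194, 2.0586]  P^+=[0.1434 -0.0989 0.3157; -0.0989 0.4159 -1.0343; 0.3157 -1.0343 3.6453]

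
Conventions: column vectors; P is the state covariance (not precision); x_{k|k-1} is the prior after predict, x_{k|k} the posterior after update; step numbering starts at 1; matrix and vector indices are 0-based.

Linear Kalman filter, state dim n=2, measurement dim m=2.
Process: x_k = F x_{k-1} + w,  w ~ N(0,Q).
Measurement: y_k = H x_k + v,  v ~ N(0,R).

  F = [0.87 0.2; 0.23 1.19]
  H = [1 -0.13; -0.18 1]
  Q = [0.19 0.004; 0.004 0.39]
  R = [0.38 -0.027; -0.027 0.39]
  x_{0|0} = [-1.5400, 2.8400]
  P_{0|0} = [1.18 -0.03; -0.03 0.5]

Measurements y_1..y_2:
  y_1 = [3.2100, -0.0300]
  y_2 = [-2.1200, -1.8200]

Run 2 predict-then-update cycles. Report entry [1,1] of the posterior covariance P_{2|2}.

step 1: x^-=[-0.7718, 3.0254]  P^-=[1.0927 0.3267; 0.3267 1.1441]  S=[1.4071 -0.0381; -0.0381 1.4518]  K=[0.7493 0.1092; 0.1468 0.7513]  nu=[4.3751, -3.1943]  x^+=[2.1578, 1.2677]  P^+=[0.2915 0.0748; 0.0748 0.3025]
step 2: x^-=[2.1308, 2.0048]  P^-=[0.4488 0.2152; 0.2152 0.8748]  S=[0.7876 -0.0012; -0.0012 1.2018]  K=[0.5345 0.1124; 0.1300 0.6958]  nu=[-3.9902, -3.4413]  x^+=[-0.3887, -0.9082]  P^+=[0.2088 0.0670; 0.0670 0.2799]

P_post[1,1] = 0.2799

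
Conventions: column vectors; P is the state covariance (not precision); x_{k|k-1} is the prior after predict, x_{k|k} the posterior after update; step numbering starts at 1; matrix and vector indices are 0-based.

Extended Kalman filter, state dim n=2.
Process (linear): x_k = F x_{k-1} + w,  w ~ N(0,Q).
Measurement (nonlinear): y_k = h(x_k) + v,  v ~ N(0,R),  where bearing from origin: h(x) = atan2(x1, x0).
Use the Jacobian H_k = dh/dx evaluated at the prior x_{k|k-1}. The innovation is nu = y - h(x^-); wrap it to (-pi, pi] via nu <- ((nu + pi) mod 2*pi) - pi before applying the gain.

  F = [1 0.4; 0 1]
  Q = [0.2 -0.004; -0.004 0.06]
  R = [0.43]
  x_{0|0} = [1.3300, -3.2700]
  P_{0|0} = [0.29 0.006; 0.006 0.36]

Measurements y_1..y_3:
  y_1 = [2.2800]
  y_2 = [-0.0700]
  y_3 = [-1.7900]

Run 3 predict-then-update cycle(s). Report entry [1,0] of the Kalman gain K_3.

K[1,0] = 0.0067

step 1: x^-=[0.0220, -3.2700]  P^-=[0.5524 0.1460; 0.1460 0.4200]  H_jac=[0.3058 0.0021]  S=[0.4818]  K=[0.3512; 0.0945]  nu=[-2.4391]  x^+=[-0.8346, -3.5004]  P^+=[0.4930 0.1300; 0.1300 0.4157]
step 2: x^-=[-2.2348, -3.5004]  P^-=[0.8635 0.2923; 0.2923 0.4757]  H_jac=[0.2030 -0.1296]  S=[0.4582]  K=[0.2998; -0.0051]  nu=[2.0690]  x^+=[-1.6144, -3.5108]  P^+=[0.8223 0.2930; 0.2930 0.4757]
step 3: x^-=[-3.0187, -3.5108]  P^-=[1.3328 0.4793; 0.4793 0.5357]  H_jac=[0.1638 -0.1408]  S=[0.4543]  K=[0.3319; 0.0067]  nu=[0.4910]  x^+=[-2.8558, -3.5075]  P^+=[1.2828 0.4783; 0.4783 0.5357]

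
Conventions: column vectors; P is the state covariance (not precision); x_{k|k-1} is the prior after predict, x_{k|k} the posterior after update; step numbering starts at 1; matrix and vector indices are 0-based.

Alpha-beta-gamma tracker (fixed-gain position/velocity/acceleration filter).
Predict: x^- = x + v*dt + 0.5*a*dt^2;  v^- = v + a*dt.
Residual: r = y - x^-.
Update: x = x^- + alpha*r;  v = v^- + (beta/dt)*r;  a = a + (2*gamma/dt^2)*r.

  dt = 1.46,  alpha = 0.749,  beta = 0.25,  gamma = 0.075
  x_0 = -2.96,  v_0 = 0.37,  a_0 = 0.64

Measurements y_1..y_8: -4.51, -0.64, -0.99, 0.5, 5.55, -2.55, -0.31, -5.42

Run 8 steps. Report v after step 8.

v_post = -1.9663

step 1: x_pred=-1.7377  r=-2.7723  x^+=-3.8141  v^+=0.8297  a^+=0.4449
step 2: x_pred=-2.1286  r=1.4886  x^+=-1.0136  v^+=1.7342  a^+=0.5497
step 3: x_pred=2.1041  r=-3.0941  x^+=-0.2134  v^+=2.0069  a^+=0.3319
step 4: x_pred=3.0704  r=-2.5704  x^+=1.1452  v^+=2.0514  a^+=0.1511
step 5: x_pred=4.3012  r=1.2488  x^+=5.2365  v^+=2.4857  a^+=0.2389
step 6: x_pred=9.1204  r=-11.6704  x^+=0.3793  v^+=0.8362  a^+=-0.5823
step 7: x_pred=0.9796  r=-1.2896  x^+=0.0137  v^+=-0.2347  a^+=-0.6730
step 8: x_pred=-1.0464  r=-4.3736  x^+=-4.3222  v^+=-1.9663  a^+=-0.9808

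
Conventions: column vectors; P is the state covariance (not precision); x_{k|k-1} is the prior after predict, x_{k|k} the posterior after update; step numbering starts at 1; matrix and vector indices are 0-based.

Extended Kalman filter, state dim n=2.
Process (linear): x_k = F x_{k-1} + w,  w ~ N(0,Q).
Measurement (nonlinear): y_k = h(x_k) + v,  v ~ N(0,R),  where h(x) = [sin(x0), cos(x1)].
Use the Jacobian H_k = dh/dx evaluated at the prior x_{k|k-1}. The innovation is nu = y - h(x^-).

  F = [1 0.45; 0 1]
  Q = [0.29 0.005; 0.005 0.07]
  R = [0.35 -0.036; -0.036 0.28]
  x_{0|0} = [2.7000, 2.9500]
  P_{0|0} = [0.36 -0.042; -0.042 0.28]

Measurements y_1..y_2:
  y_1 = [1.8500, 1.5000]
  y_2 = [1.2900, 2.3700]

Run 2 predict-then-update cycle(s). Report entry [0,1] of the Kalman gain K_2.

step 1: x^-=[4.0275, 2.9500]  P^-=[0.6689 0.0890; 0.0890 0.3500]  H_jac=[-0.6326 0.0000; 0.0000 -0.1904]  S=[0.6177 -0.0253; -0.0253 0.2927]  K=[-0.6899 -0.1175; -0.1008 -0.2364]  nu=[2.6245, 2.4817]  x^+=[1.9254, 2.0987]  P^+=[0.3750 0.0423; 0.0423 0.3286]
step 2: x^-=[2.8698, 2.0987]  P^-=[0.7696 0.1952; 0.1952 0.3986]  H_jac=[-0.9633 0.0000; 0.0000 -0.8639]  S=[1.0642 0.1264; 0.1264 0.5774]  K=[-0.6797 -0.1432; -0.1087 -0.5725]  nu=[1.0215, 2.8737]  x^+=[1.7640, 0.3425]  P^+=[0.2416 0.0181; 0.0181 0.1810]

K[0,1] = -0.1432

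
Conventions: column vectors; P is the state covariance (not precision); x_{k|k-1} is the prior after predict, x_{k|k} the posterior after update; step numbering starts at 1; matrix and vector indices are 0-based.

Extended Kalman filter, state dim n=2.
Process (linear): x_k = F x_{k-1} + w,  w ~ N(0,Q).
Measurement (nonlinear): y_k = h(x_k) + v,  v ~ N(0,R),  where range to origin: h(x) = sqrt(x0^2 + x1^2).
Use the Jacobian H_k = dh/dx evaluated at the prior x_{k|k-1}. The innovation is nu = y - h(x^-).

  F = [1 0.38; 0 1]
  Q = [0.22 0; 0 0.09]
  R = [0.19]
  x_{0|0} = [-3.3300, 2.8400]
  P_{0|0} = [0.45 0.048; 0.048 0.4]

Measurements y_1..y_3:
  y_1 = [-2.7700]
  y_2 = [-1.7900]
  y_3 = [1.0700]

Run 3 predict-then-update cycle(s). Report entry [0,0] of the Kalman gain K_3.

K[0,0] = -0.6227

step 1: x^-=[-2.2508, 2.8400]  P^-=[0.7642 0.2000; 0.2000 0.4900]  H_jac=[-0.6211 0.7837]  S=[0.5911]  K=[-0.5379; 0.4395]  nu=[-6.3938]  x^+=[1.1884, 0.0298]  P^+=[0.5932 0.3397; 0.3397 0.3758]
step 2: x^-=[1.1997, 0.0298]  P^-=[1.1257 0.4826; 0.4826 0.4658]  H_jac=[0.9997 0.0248]  S=[1.3392]  K=[0.8492; 0.3688]  nu=[-2.9901]  x^+=[-1.3396, -1.0731]  P^+=[0.1598 0.0631; 0.0631 0.2836]
step 3: x^-=[-1.7473, -1.0731]  P^-=[0.4687 0.1708; 0.1708 0.3736]  H_jac=[-0.8521 -0.5233]  S=[0.7850]  K=[-0.6227; -0.4345]  nu=[-0.9805]  x^+=[-1.1368, -0.6470]  P^+=[0.1644 -0.0416; -0.0416 0.2254]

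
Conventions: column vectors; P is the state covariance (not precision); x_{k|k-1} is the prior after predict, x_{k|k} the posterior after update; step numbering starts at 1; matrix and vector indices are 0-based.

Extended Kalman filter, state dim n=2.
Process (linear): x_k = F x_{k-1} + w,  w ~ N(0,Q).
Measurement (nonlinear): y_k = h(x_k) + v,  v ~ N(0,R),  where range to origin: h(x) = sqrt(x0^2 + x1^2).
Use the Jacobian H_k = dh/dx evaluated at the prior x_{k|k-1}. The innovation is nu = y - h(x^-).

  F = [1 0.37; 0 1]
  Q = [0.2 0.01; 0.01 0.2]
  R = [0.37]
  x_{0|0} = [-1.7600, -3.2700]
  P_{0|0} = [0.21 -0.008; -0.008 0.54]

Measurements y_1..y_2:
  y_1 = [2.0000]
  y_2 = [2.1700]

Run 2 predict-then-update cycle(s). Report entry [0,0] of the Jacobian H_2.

H_jac[0,0] = -0.8213

step 1: x^-=[-2.9699, -3.2700]  P^-=[0.4780 0.2018; 0.2018 0.7400]  H_jac=[-0.6723 -0.7403]  S=[1.1924]  K=[-0.3948; -0.5732]  nu=[-2.4174]  x^+=[-2.0156, -1.8844]  P^+=[0.2922 -0.0680; -0.0680 0.3483]
step 2: x^-=[-2.7128, -1.8844]  P^-=[0.4895 0.0708; 0.0708 0.5483]  H_jac=[-0.8213 -0.5705]  S=[0.9450]  K=[-0.4682; -0.3926]  nu=[-1.1331]  x^+=[-2.1823, -1.4396]  P^+=[0.2824 -0.1028; -0.1028 0.4026]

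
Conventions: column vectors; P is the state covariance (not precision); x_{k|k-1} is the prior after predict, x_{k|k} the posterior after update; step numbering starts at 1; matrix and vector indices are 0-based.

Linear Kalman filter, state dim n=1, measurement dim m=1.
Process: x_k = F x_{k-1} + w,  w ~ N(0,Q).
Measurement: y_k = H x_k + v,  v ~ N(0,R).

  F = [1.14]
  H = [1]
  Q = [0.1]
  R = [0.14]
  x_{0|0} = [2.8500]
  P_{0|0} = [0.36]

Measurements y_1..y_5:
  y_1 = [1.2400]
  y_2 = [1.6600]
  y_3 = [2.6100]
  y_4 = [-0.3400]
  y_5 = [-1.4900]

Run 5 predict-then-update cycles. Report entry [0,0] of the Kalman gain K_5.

K[0,0] = 0.5991

step 1: x^-=[3.2490]  P^-=[0.5679]  S=[0.7079]  K=[0.8022]  nu=[-2.0090]  x^+=[1.6373]  P^+=[0.1123]
step 2: x^-=[1.8666]  P^-=[0.2460]  S=[0.3860]  K=[0.6373]  nu=[-0.2066]  x^+=[1.7349]  P^+=[0.0892]
step 3: x^-=[1.9778]  P^-=[0.2159]  S=[0.3559]  K=[0.6067]  nu=[0.6322]  x^+=[2.3614]  P^+=[0.0849]
step 4: x^-=[2.6919]  P^-=[0.2104]  S=[0.3504]  K=[0.6004]  nu=[-3.0319]  x^+=[0.8715]  P^+=[0.0841]
step 5: x^-=[0.9935]  P^-=[0.2092]  S=[0.3492]  K=[0.5991]  nu=[-2.4835]  x^+=[-0.4945]  P^+=[0.0839]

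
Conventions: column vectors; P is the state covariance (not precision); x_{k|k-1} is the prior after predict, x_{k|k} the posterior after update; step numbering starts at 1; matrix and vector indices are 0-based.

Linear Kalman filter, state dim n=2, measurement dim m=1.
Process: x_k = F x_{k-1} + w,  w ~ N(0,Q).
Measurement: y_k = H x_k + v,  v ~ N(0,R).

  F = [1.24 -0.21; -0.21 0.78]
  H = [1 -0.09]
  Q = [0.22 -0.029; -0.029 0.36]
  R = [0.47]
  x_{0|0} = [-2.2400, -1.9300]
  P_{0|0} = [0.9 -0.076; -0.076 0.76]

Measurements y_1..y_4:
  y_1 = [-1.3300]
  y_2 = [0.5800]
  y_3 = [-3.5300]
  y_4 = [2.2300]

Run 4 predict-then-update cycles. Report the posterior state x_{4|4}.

x_post = [0.2305, -0.9660]

step 1: x^-=[-2.3723, -1.0350]  P^-=[1.6769 -0.4647; -0.4647 0.8870]  S=[2.2378]  K=[0.7681; -0.2433]  nu=[0.9491]  x^+=[-1.6433, -1.2660]  P^+=[0.3568 -0.0465; -0.0465 0.7545]
step 2: x^-=[-1.7718, -0.6424]  P^-=[0.8261 -0.2925; -0.2925 0.8500]  S=[1.3556]  K=[0.6288; -0.2722]  nu=[2.2940]  x^+=[-0.3293, -1.2668]  P^+=[0.2901 -0.0605; -0.0605 0.7495]
step 3: x^-=[-0.1424, -0.9189]  P^-=[0.7306 -0.2885; -0.2885 0.8486]  S=[1.2594]  K=[0.6007; -0.2897]  nu=[-3.4703]  x^+=[-2.2271, 0.0864]  P^+=[0.2761 -0.0693; -0.0693 0.7429]
step 4: x^-=[-2.7798, 0.5351]  P^-=[0.7134 -0.2927; -0.2927 0.8469]  S=[1.2429]  K=[0.5952; -0.2968]  nu=[5.0579]  x^+=[0.2305, -0.9660]  P^+=[0.2731 -0.0731; -0.0731 0.7374]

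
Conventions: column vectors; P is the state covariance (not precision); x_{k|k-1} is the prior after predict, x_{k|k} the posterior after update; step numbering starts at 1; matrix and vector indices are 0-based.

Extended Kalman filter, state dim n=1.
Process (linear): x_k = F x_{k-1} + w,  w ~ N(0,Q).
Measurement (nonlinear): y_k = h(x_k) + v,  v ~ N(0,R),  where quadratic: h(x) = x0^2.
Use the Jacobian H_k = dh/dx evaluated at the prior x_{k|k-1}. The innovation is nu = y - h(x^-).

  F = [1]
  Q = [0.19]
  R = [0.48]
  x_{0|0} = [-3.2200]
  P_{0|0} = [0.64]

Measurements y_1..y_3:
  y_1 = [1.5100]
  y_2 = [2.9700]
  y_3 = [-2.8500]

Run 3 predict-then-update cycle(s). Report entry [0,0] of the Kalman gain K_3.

step 1: x^-=[-3.2200]  P^-=[0.8300]  H_jac=[-6.4400]  S=[34.9031]  K=[-0.1531]  nu=[-8.8584]  x^+=[-1.8634]  P^+=[0.0114]
step 2: x^-=[-1.8634]  P^-=[0.2014]  H_jac=[-3.7268]  S=[3.2774]  K=[-0.2290]  nu=[-0.5022]  x^+=[-1.7484]  P^+=[0.0295]
step 3: x^-=[-1.7484]  P^-=[0.2195]  H_jac=[-3.4967]  S=[3.1638]  K=[-0.2426]  nu=[-5.9068]  x^+=[-0.3154]  P^+=[0.0333]

K[0,0] = -0.2426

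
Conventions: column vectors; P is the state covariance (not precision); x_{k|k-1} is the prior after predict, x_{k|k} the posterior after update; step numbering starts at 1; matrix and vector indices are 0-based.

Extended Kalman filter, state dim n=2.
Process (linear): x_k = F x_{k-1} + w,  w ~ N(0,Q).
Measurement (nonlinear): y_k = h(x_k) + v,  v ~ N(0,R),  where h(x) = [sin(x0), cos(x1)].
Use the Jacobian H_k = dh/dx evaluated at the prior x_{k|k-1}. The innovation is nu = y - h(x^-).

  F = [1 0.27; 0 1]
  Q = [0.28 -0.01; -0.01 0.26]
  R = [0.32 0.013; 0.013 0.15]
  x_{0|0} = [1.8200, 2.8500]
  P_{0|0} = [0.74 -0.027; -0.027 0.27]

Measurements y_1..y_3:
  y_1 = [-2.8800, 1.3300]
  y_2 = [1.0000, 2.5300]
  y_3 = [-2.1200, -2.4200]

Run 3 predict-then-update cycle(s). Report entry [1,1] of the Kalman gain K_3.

K[1,1] = 0.8220

step 1: x^-=[2.5895, 2.8500]  P^-=[1.0251 0.0359; 0.0359 0.5300]  H_jac=[-0.8514 0.0000; 0.0000 -0.2875]  S=[1.0631 0.0218; 0.0218 0.1938]  K=[-0.8218 0.0391; -0.0127 -0.7848]  nu=[-3.4045, 2.2878]  x^+=[5.4767, 1.0978]  P^+=[0.3083 0.0167; 0.0167 0.4100]
step 2: x^-=[5.7731, 1.0978]  P^-=[0.6272 0.1175; 0.1175 0.6700]  H_jac=[0.8727 0.0000; 0.0000 -0.8902]  S=[0.7977 -0.0782; -0.0782 0.6810]  K=[0.6788 -0.0755; 0.0431 -0.8710]  nu=[1.4882, 2.0744]  x^+=[6.6266, -0.6449]  P^+=[0.2478 0.0028; 0.0028 0.1461]
step 3: x^-=[6.4525, -0.6449]  P^-=[0.5399 0.0323; 0.0323 0.4061]  H_jac=[0.9857 0.0000; 0.0000 0.6011]  S=[0.8446 0.0321; 0.0321 0.2967]  K=[0.6302 -0.0028; 0.0064 0.8220]  nu=[-2.2885, -3.2192]  x^+=[5.0193, -3.3056]  P^+=[0.2046 0.0129; 0.0129 0.2053]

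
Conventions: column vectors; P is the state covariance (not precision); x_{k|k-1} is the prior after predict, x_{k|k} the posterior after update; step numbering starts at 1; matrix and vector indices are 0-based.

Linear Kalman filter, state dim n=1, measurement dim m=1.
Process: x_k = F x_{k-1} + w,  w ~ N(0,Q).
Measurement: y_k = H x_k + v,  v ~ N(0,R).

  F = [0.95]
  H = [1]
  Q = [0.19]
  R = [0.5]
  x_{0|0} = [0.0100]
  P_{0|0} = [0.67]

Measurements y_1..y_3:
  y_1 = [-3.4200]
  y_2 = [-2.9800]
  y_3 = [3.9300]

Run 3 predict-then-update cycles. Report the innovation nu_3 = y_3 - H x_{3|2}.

step 1: x^-=[0.0095]  P^-=[0.7947]  S=[1.2947]  K=[0.6138]  nu=[-3.4295]  x^+=[-2.0955]  P^+=[0.3069]
step 2: x^-=[-1.9908]  P^-=[0.4670]  S=[0.9670]  K=[0.4829]  nu=[-0.9892]  x^+=[-2.4685]  P^+=[0.2415]
step 3: x^-=[-2.3451]  P^-=[0.4079]  S=[0.9079]  K=[0.4493]  nu=[6.2751]  x^+=[0.4743]  P^+=[0.2246]

innov = [6.2751]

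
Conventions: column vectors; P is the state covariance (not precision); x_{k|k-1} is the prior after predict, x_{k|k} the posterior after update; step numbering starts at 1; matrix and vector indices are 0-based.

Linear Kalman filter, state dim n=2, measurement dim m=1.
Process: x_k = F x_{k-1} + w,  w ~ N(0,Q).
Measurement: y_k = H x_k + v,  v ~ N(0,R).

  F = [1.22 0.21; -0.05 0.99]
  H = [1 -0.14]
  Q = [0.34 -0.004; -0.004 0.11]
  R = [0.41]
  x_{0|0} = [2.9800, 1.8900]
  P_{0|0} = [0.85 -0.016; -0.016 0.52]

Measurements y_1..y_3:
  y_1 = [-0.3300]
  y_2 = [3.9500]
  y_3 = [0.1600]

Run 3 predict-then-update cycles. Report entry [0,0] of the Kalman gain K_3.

K[0,0] = 0.6865

step 1: x^-=[4.0325, 1.7221]  P^-=[1.6199 0.0331; 0.0331 0.6234]  S=[2.0328]  K=[0.7946; -0.0266]  nu=[-4.1214]  x^+=[0.7577, 1.8319]  P^+=[0.3364 0.0761; 0.0761 0.6219]
step 2: x^-=[1.3091, 1.7757]  P^-=[0.9072 0.1959; 0.1959 0.7128]  S=[1.2763]  K=[0.6893; 0.0753]  nu=[2.8895]  x^+=[3.3009, 1.9934]  P^+=[0.3008 0.1297; 0.1297 0.7056]
step 3: x^-=[4.4457, 1.8084]  P^-=[0.8852 0.2796; 0.2796 0.7895]  S=[1.2324]  K=[0.6865; 0.1372]  nu=[-4.0325]  x^+=[1.6773, 1.2552]  P^+=[0.3044 0.1635; 0.1635 0.7663]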